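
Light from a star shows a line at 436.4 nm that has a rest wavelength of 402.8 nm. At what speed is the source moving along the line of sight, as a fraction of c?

0.080c

λ'/λ₀ = 1.0834 > 1 (redshift), so the source is receding.
λ'/λ₀ = √((1 + β)/(1 − β)) for a receding source ⇒ β = (r² − 1)/(r² + 1) with r = λ'/λ₀.
β = (1.1738 − 1)/(1.1738 + 1) ≈ 0.080.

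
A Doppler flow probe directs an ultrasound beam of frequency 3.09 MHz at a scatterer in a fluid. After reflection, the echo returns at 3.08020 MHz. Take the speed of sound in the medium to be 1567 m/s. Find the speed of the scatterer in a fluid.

2.49 m/s

Double Doppler shift off a moving reflector: f₂ = f₀ · (v + u)/(v − u) (u > 0 toward emitter).
Rearranging, u = v · (f₂ − f₀)/(f₂ + f₀) = 1567 × -0.00980/6.17020 ≈ -2.49 m/s.
So the scatterer in a fluid is moving at 2.49 m/s away from the emitter.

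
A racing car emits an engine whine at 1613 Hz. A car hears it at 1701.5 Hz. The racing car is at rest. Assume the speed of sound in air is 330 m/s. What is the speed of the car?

18.1 m/s

f' > f, so the car is approaching.
f' = f · (v + v_o)/v ⇒ v_o = v · |f'/f − 1|.
v_o = 330 × |1701.5/1613 − 1| = 330 × 0.05487 ≈ 18.1 m/s.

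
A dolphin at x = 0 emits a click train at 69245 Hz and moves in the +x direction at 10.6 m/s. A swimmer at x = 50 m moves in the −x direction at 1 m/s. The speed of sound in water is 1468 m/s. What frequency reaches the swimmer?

The observer lies on the +x side, so the source is heading toward the observer and the observer is heading toward the source.
Both move, so f' = f · (v + v_o)/(v − v_s).
f' = 69245 × (1468 + 1)/(1468 − 10.6) = 69245 × 1469/1457.4 ≈ 69796 Hz.

69796 Hz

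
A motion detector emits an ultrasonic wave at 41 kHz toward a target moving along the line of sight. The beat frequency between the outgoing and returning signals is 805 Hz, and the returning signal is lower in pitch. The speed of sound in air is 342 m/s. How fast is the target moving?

Double Doppler shift off a moving reflector: f₂ = f₀ · (v + u)/(v − u) (u > 0 toward emitter).
Returning signal is lower, so f₂ = f₀ − Δf = 41000 − 805 = 40195 Hz.
Rearranging, u = v · (f₂ − f₀)/(f₂ + f₀) = 342 × -805/81195 ≈ -3.4 m/s.
So the target is moving at 3.4 m/s away from the emitter.

3.4 m/s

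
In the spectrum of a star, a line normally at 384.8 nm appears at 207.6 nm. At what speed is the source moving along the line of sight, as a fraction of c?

0.549

λ'/λ₀ = 0.5395 < 1 (blueshift), so the source is approaching.
λ'/λ₀ = √((1 − β)/(1 + β)) for an approaching source ⇒ β = (1 − r²)/(1 + r²) with r = λ'/λ₀.
β = (1 − 0.2911)/(1 + 0.2911) ≈ 0.549.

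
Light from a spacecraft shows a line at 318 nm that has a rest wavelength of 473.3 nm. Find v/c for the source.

λ'/λ₀ = 0.6719 < 1 (blueshift), so the source is approaching.
λ'/λ₀ = √((1 − β)/(1 + β)) for an approaching source ⇒ β = (1 − r²)/(1 + r²) with r = λ'/λ₀.
β = (1 − 0.4514)/(1 + 0.4514) ≈ 0.378.

0.378c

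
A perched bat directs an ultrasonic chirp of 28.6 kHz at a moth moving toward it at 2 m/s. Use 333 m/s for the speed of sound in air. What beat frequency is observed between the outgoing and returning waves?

The moth first receives the wave as a moving observer: f₁ = f₀ · (v + u)/v = 28.6 × (333 + 2)/333 ≈ 28.772 kHz.
The reflection then acts as a moving source: f₂ = f₁ · v/(v − u) ≈ 28.946 kHz.
Beat frequency (with f₀ = 28600 Hz): |f₂ − f₀| = 2u·f₀/(v − u) = 2 × 2 × 28600/331 ≈ 346 Hz.

346 Hz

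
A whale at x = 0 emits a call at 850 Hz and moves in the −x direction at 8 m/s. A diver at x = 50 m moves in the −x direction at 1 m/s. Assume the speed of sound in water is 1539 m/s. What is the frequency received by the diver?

846 Hz

The observer lies on the +x side, so the source is heading away from the observer and the observer is heading toward the source.
Both move, so f' = f · (v + v_o)/(v + v_s).
f' = 850 × (1539 + 1)/(1539 + 8) = 850 × 1540/1547 ≈ 846 Hz.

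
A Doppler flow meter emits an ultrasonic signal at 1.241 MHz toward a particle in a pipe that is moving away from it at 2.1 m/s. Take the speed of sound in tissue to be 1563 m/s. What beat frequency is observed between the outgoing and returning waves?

The particle in a pipe first receives the wave as a moving observer: f₁ = f₀ · (v − u)/v = 1.241 × (1563 − 2.1)/1563 ≈ 1.23933 MHz.
On reflection it acts as a source moving away from the stationary detector: f₂ = f₁ · v/(v + u) = 1.23933 × 1563/1565.1 ≈ 1.23767 MHz.
Equivalently f₂ = f₀ · (v − u)/(v + u).
Beat frequency (with f₀ = 1241000 Hz): |f₂ − f₀| = 2u·f₀/(v + u) = 2 × 2.1 × 1241000/1565.1 ≈ 3330 Hz.

3330 Hz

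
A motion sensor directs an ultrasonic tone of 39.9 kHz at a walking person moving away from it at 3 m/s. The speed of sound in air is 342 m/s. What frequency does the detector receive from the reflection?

The walking person first receives the wave as a moving observer: f₁ = f₀ · (v − u)/v = 39.9 × (342 − 3)/342 ≈ 39.5 kHz.
On reflection it acts as a source moving away from the stationary detector: f₂ = f₁ · v/(v + u) = 39.5 × 342/345 ≈ 39.2 kHz.

39.2 kHz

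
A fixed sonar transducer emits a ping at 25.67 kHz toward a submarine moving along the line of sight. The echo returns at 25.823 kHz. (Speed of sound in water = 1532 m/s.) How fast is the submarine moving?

4.6 m/s

Double Doppler shift off a moving reflector: f₂ = f₀ · (v + u)/(v − u) (u > 0 toward emitter).
Rearranging, u = v · (f₂ − f₀)/(f₂ + f₀) = 1532 × 0.153/51.493 ≈ 4.6 m/s.
So the submarine is moving at 4.6 m/s toward the emitter.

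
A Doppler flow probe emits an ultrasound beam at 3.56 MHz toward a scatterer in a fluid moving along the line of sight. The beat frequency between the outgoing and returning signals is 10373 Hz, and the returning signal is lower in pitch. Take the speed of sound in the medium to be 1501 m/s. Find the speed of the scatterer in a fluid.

Double Doppler shift off a moving reflector: f₂ = f₀ · (v + u)/(v − u) (u > 0 toward emitter).
Returning signal is lower, so f₂ = f₀ − Δf = 3560000 − 10373 = 3549627 Hz.
Rearranging, u = v · (f₂ − f₀)/(f₂ + f₀) = 1501 × -10373/7109627 ≈ -2.19 m/s.
So the scatterer in a fluid is moving at 2.19 m/s away from the emitter.

2.19 m/s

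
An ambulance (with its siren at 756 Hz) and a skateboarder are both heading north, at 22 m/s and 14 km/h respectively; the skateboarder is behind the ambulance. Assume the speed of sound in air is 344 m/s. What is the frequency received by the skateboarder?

719 Hz

14 km/h = 3.889 m/s.
The skateboarder is behind, so the ambulance is moving away from it while the skateboarder is moving toward the ambulance.
Both move, so f' = f · (v + v_o)/(v + v_s).
f' = 756 × (344 + 3.889)/(344 + 22) = 756 × 347.89/366 ≈ 719 Hz.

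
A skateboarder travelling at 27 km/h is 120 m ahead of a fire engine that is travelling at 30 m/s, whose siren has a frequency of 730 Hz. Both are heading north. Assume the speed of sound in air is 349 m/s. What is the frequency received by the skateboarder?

27 km/h = 7.5 m/s.
The skateboarder is ahead, so the fire engine is moving toward it while the skateboarder is moving away from the fire engine.
With source approaching and observer receding, f' = f · (v − v_o)/(v − v_s).
f' = 730 × (349 − 7.5)/(349 − 30) = 730 × 341.5/319 ≈ 781 Hz.

781 Hz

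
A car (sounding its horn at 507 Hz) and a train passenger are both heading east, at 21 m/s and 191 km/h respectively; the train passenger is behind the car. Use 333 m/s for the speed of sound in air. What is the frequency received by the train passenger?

553 Hz

191 km/h = 53.06 m/s.
The train passenger is behind, so the car is moving away from it while the train passenger is moving toward the car.
Both move, so f' = f · (v + v_o)/(v + v_s).
f' = 507 × (333 + 53.06)/(333 + 21) = 507 × 386.06/354 ≈ 553 Hz.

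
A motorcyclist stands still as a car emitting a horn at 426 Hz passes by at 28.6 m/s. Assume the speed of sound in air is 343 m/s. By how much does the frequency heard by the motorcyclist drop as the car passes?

Approaching: f₁ = f · v/(v − v_s) = 426 × 343/314.4 ≈ 464.8 Hz.
Receding: f₂ = f · v/(v + v_s) = 426 × 343/371.6 ≈ 393.2 Hz.
Drop: f₁ − f₂ = 2f·v·v_s/(v² − v_s²) = 2 × 426 × 343 × 28.6/(343² − 28.6²) ≈ 71.5 Hz.

71.5 Hz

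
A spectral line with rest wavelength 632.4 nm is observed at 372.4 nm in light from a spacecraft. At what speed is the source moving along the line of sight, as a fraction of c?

0.485c

λ'/λ₀ = 0.5889 < 1 (blueshift), so the source is approaching.
λ'/λ₀ = √((1 − β)/(1 + β)) for an approaching source ⇒ β = (1 − r²)/(1 + r²) with r = λ'/λ₀.
β = (1 − 0.3468)/(1 + 0.3468) ≈ 0.485.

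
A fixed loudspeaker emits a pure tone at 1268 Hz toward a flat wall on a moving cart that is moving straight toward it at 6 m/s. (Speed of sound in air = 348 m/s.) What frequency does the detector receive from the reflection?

At the flat wall on a moving cart (a moving observer), f₁ = f₀ · (v + u)/v = 1268 × 354/348 ≈ 1290 Hz.
The reflection then acts as a moving source: f₂ = f₁ · v/(v − u) ≈ 1312 Hz.
Equivalently f₂ = f₀ · (v + u)/(v − u).

1312 Hz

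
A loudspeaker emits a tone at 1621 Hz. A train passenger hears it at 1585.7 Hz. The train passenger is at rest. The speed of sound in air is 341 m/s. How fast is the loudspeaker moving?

7.6 m/s

f' < f, so the loudspeaker is receding.
f' = f · v/(v + v_s) ⇒ v_s = v · |1 − f/f'|.
v_s = 341 × |1 − 1621/1585.7| = 341 × 0.02226 ≈ 7.6 m/s.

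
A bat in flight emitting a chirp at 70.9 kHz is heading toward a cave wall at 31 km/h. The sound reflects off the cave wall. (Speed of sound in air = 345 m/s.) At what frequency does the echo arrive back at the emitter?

74.5 kHz

31 km/h = 8.611 m/s.
The cave wall receives the sound from a moving source: f₁ = f₀ · v/(v − v_e) = 70.9 × 345/336.39 ≈ 72.7 kHz.
On the return leg the bat in flight is a moving observer: f₂ = f₁ · (v + v_e)/v = 72.7 × 353.61/345 ≈ 74.5 kHz.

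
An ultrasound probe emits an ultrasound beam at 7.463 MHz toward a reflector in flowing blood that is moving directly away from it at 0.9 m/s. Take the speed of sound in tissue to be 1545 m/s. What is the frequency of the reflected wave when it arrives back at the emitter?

7.454 MHz

The reflector in flowing blood first receives the wave as a moving observer: f₁ = f₀ · (v − u)/v = 7.463 × (1545 − 0.9)/1545 ≈ 7.459 MHz.
The reflection then acts as a moving source: f₂ = f₁ · v/(v + u) ≈ 7.454 MHz.
Equivalently f₂ = f₀ · (v − u)/(v + u).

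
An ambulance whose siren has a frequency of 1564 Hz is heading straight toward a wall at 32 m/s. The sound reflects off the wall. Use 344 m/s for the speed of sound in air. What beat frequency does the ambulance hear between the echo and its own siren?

321 Hz

The wall receives the sound from a moving source: f₁ = f₀ · v/(v − v_e) = 1564 × 344/312 ≈ 1724 Hz.
On the return leg the ambulance is a moving observer: f₂ = f₁ · (v + v_e)/v = 1724 × 376/344 ≈ 1885 Hz.
Beat against the emitted tone: |f₂ − f₀| = 2v_e·f₀/(v − v_e) = 2 × 32 × 1564/312 ≈ 321 Hz.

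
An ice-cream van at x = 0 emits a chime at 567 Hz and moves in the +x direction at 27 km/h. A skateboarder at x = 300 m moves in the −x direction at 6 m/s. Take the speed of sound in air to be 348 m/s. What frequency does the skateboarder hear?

27 km/h = 7.5 m/s.
The observer lies on the +x side, so the source is heading toward the observer and the observer is heading toward the source.
Both move, so f' = f · (v + v_o)/(v − v_s).
f' = 567 × (348 + 6)/(348 − 7.5) = 567 × 354/340.5 ≈ 589 Hz.

589 Hz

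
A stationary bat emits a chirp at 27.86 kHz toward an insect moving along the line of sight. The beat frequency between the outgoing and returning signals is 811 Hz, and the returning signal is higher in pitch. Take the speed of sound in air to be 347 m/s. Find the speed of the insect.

5.0 m/s

Double Doppler shift off a moving reflector: f₂ = f₀ · (v + u)/(v − u) (u > 0 toward emitter).
Returning signal is higher, so f₂ = f₀ + Δf = 27860 + 811 = 28671 Hz.
Rearranging, u = v · (f₂ − f₀)/(f₂ + f₀) = 347 × 811/56531 ≈ 5.0 m/s.
So the insect is moving at 5.0 m/s toward the emitter.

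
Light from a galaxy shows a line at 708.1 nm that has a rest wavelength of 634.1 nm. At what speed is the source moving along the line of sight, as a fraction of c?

λ'/λ₀ = 1.1167 > 1 (redshift), so the source is receding.
λ'/λ₀ = √((1 + β)/(1 − β)) for a receding source ⇒ β = (r² − 1)/(r² + 1) with r = λ'/λ₀.
β = (1.2470 − 1)/(1.2470 + 1) ≈ 0.110.

0.110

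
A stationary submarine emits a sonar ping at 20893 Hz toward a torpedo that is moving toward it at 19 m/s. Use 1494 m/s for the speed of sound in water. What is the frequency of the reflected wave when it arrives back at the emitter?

21431 Hz

The torpedo first receives the wave as a moving observer: f₁ = f₀ · (v + u)/v = 20893 × (1494 + 19)/1494 ≈ 21159 Hz.
On reflection it acts as a source moving toward the stationary detector: f₂ = f₁ · v/(v − u) = 21159 × 1494/1475 ≈ 21431 Hz.
Equivalently f₂ = f₀ · (v + u)/(v − u).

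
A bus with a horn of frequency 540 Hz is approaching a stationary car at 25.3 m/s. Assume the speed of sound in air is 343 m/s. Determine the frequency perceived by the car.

583 Hz

Only the source moves, toward the listener, so f' = f · v/(v − v_s).
f' = 540 × 343/(343 − 25.3) = 540 × 343/317.7 ≈ 583 Hz.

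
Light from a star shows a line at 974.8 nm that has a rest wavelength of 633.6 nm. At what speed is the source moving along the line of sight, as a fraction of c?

0.406

λ'/λ₀ = 1.5385 > 1 (redshift), so the source is receding.
λ'/λ₀ = √((1 + β)/(1 − β)) for a receding source ⇒ β = (r² − 1)/(r² + 1) with r = λ'/λ₀.
β = (2.3670 − 1)/(2.3670 + 1) ≈ 0.406.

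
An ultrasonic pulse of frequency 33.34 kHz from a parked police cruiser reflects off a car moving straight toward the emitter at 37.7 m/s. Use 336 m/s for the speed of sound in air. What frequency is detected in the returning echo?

41.8 kHz

At the car (a moving observer), f₁ = f₀ · (v + u)/v = 33.34 × 373.7/336 ≈ 37.1 kHz.
The reflection then acts as a moving source: f₂ = f₁ · v/(v − u) ≈ 41.8 kHz.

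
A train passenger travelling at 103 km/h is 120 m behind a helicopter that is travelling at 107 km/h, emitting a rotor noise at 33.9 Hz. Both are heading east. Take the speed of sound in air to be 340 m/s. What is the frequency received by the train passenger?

33.8 Hz

107 km/h = 29.72 m/s; 103 km/h = 28.61 m/s.
The train passenger is behind, so the helicopter is moving away from it while the train passenger is moving toward the helicopter.
Both move, so f' = f · (v + v_o)/(v + v_s).
f' = 33.9 × (340 + 28.61)/(340 + 29.72) = 33.9 × 368.61/369.72 ≈ 33.8 Hz.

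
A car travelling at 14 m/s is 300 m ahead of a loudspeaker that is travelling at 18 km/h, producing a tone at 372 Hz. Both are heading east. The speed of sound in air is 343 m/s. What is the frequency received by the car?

362 Hz

18 km/h = 5 m/s.
The car is ahead, so the loudspeaker is moving toward it while the car is moving away from the loudspeaker.
With source approaching and observer receding, f' = f · (v − v_o)/(v − v_s).
f' = 372 × (343 − 14)/(343 − 5) = 372 × 329/338 ≈ 362 Hz.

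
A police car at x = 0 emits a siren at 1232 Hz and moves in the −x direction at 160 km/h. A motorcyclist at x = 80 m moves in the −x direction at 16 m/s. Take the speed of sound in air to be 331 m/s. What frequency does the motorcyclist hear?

160 km/h = 44.44 m/s.
The observer lies on the +x side, so the source is heading away from the observer and the observer is heading toward the source.
With source receding and observer approaching, f' = f · (v + v_o)/(v + v_s).
f' = 1232 × (331 + 16)/(331 + 44.44) = 1232 × 347/375.44 ≈ 1139 Hz.

1139 Hz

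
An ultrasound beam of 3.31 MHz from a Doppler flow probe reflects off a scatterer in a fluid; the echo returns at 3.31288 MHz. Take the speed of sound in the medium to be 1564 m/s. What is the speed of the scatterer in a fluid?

0.68 m/s

Double Doppler shift off a moving reflector: f₂ = f₀ · (v + u)/(v − u) (u > 0 toward emitter).
Rearranging, u = v · (f₂ − f₀)/(f₂ + f₀) = 1564 × 0.00288/6.62288 ≈ 0.68 m/s.
So the scatterer in a fluid is moving at 0.68 m/s toward the emitter.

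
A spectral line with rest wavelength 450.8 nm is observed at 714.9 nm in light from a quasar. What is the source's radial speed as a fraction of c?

λ'/λ₀ = 1.5858 > 1 (redshift), so the source is receding.
λ'/λ₀ = √((1 + β)/(1 − β)) for a receding source ⇒ β = (r² − 1)/(r² + 1) with r = λ'/λ₀.
β = (2.5149 − 1)/(2.5149 + 1) ≈ 0.431.

0.431c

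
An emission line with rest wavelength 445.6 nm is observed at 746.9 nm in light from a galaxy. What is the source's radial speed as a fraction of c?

0.475c

λ'/λ₀ = 1.6762 > 1 (redshift), so the source is receding.
λ'/λ₀ = √((1 + β)/(1 − β)) for a receding source ⇒ β = (r² − 1)/(r² + 1) with r = λ'/λ₀.
β = (2.8095 − 1)/(2.8095 + 1) ≈ 0.475.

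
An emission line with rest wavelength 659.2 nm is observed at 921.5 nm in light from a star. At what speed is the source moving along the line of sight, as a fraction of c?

0.323

λ'/λ₀ = 1.3979 > 1 (redshift), so the source is receding.
λ'/λ₀ = √((1 + β)/(1 − β)) for a receding source ⇒ β = (r² − 1)/(r² + 1) with r = λ'/λ₀.
β = (1.9541 − 1)/(1.9541 + 1) ≈ 0.323.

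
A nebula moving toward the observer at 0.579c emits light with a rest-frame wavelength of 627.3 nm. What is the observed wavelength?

Relativistic Doppler for wavelength: λ' = λ₀ · √((1 − β)/(1 + β)).
λ' = 627.3 × √(0.4210/1.5790) = 627.3 × 0.51636 ≈ 323.9 nm.

323.9 nm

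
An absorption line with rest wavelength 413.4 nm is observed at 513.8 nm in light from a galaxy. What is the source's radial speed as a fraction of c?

0.214c

λ'/λ₀ = 1.2429 > 1 (redshift), so the source is receding.
λ'/λ₀ = √((1 + β)/(1 − β)) for a receding source ⇒ β = (r² − 1)/(r² + 1) with r = λ'/λ₀.
β = (1.5447 − 1)/(1.5447 + 1) ≈ 0.214.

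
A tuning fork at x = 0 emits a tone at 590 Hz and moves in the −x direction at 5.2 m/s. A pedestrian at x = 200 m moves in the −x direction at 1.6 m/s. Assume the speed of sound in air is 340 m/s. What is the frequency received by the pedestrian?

584 Hz

The observer lies on the +x side, so the source is heading away from the observer and the observer is heading toward the source.
Both move, so f' = f · (v + v_o)/(v + v_s).
f' = 590 × (340 + 1.6)/(340 + 5.2) = 590 × 341.6/345.2 ≈ 584 Hz.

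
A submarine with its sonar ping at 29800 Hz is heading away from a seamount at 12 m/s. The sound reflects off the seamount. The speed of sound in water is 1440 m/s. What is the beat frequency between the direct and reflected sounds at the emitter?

The seamount receives the sound from a moving source: f₁ = f₀ · v/(v + v_e) = 29800 × 1440/1452 ≈ 29554 Hz.
On the return leg the submarine is a moving observer: f₂ = f₁ · (v − v_e)/v = 29554 × 1428/1440 ≈ 29307 Hz.
Beat against the emitted tone: |f₂ − f₀| = 2v_e·f₀/(v + v_e) = 2 × 12 × 29800/1452 ≈ 493 Hz.

493 Hz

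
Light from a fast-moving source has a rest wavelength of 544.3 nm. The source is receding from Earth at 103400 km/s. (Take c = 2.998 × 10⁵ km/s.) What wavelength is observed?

779.9 nm

β = v/c = 103400/299800 = 0.3449.
Relativistic Doppler for wavelength: λ' = λ₀ · √((1 + β)/(1 − β)).
λ' = 544.3 × √(1.3449/0.6551) = 544.3 × 1.43281 ≈ 779.9 nm.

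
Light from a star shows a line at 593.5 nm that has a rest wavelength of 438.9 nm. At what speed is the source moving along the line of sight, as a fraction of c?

0.293

λ'/λ₀ = 1.3522 > 1 (redshift), so the source is receding.
λ'/λ₀ = √((1 + β)/(1 − β)) for a receding source ⇒ β = (r² − 1)/(r² + 1) with r = λ'/λ₀.
β = (1.8286 − 1)/(1.8286 + 1) ≈ 0.293.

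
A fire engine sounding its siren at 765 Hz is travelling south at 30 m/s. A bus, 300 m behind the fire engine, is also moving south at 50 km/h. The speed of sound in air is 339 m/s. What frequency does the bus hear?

732 Hz

50 km/h = 13.89 m/s.
The bus is behind, so the fire engine is moving away from it while the bus is moving toward the fire engine.
With source receding and observer approaching, f' = f · (v + v_o)/(v + v_s).
f' = 765 × (339 + 13.89)/(339 + 30) = 765 × 352.89/369 ≈ 732 Hz.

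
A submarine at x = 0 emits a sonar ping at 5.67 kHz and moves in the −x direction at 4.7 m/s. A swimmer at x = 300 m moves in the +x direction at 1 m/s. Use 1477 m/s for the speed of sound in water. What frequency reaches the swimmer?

5.65 kHz

The observer lies on the +x side, so the source is heading away from the observer and the observer is heading away from the source.
General Doppler shift: f' = f · (v − v_o)/(v + v_s).
f' = 5.67 × (1477 − 1)/(1477 + 4.7) = 5.67 × 1476/1481.7 ≈ 5.65 kHz.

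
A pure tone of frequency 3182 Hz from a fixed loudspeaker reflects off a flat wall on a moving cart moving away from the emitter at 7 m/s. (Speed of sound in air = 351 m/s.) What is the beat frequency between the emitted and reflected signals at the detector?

At the flat wall on a moving cart (a moving observer), f₁ = f₀ · (v − u)/v = 3182 × 344/351 ≈ 3118.5 Hz.
On reflection it acts as a source moving away from the stationary detector: f₂ = f₁ · v/(v + u) = 3118.5 × 351/358 ≈ 3057.6 Hz.
Beat frequency: |f₂ − f₀| = 2u·f₀/(v + u) = 2 × 7 × 3182/358 ≈ 124 Hz.

124 Hz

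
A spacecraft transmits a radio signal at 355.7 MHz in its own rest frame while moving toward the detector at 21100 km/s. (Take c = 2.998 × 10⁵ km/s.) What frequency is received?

381.7 MHz

β = v/c = 21100/299800 = 0.0704.
Relativistic Doppler for frequency: f' = f₀ · √((1 + β)/(1 − β)).
f' = 355.7 × √(1.0704/0.9296) = 355.7 × 1.07304 ≈ 381.7 MHz.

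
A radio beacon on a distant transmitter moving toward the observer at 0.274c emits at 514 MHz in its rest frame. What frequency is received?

Relativistic Doppler for frequency: f' = f₀ · √((1 + β)/(1 − β)).
f' = 514 × √(1.2740/0.7260) = 514 × 1.32470 ≈ 680.9 MHz.

680.9 MHz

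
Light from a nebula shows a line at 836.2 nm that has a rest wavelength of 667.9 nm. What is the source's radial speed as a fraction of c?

λ'/λ₀ = 1.2520 > 1 (redshift), so the source is receding.
λ'/λ₀ = √((1 + β)/(1 − β)) for a receding source ⇒ β = (r² − 1)/(r² + 1) with r = λ'/λ₀.
β = (1.5675 − 1)/(1.5675 + 1) ≈ 0.221.

0.221c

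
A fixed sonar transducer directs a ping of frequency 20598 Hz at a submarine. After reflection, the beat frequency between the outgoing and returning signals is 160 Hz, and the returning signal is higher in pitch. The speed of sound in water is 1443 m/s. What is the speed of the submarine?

Double Doppler shift off a moving reflector: f₂ = f₀ · (v + u)/(v − u) (u > 0 toward emitter).
Returning signal is higher, so f₂ = f₀ + Δf = 20598 + 160 = 20758 Hz.
Rearranging, u = v · (f₂ − f₀)/(f₂ + f₀) = 1443 × 160/41356 ≈ 5.6 m/s.
So the submarine is moving at 5.6 m/s toward the emitter.

5.6 m/s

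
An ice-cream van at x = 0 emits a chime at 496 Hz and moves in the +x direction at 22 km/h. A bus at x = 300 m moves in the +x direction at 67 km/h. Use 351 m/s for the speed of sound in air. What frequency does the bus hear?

22 km/h = 6.111 m/s; 67 km/h = 18.61 m/s.
The observer lies on the +x side, so the source is heading toward the observer and the observer is heading away from the source.
General Doppler shift: f' = f · (v − v_o)/(v − v_s).
f' = 496 × (351 − 18.61)/(351 − 6.111) = 496 × 332.39/344.89 ≈ 478 Hz.

478 Hz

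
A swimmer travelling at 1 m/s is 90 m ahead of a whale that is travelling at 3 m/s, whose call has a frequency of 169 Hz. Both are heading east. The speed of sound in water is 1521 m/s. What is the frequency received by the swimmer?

The swimmer is ahead, so the whale is moving toward it while the swimmer is moving away from the whale.
With source approaching and observer receding, f' = f · (v − v_o)/(v − v_s).
f' = 169 × (1521 − 1)/(1521 − 3) = 169 × 1520/1518 ≈ 169 Hz.

169 Hz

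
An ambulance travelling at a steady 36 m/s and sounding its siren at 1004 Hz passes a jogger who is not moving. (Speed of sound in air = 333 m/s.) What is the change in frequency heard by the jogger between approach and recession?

220 Hz

Approaching: f₁ = f · v/(v − v_s) = 1004 × 333/297 ≈ 1126 Hz.
Receding: f₂ = f · v/(v + v_s) = 1004 × 333/369 ≈ 906 Hz.
Drop: f₁ − f₂ = 2f·v·v_s/(v² − v_s²) = 2 × 1004 × 333 × 36/(333² − 36²) ≈ 220 Hz.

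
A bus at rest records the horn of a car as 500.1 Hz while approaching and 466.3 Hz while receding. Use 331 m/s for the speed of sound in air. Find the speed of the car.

f₁/f₂ = (v + v_s)/(v − v_s), so v_s = v · (f₁ − f₂)/(f₁ + f₂).
v_s = 331 × (500.1 − 466.3)/(500.1 + 466.3) = 331 × 33.8/966.4 ≈ 11.6 m/s.

11.6 m/s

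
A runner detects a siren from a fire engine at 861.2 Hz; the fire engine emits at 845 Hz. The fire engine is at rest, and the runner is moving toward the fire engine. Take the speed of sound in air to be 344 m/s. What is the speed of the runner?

6.6 m/s

f' = f · (v + v_o)/v ⇒ v_o = v · |f'/f − 1|.
v_o = 344 × |861.2/845 − 1| = 344 × 0.01917 ≈ 6.6 m/s.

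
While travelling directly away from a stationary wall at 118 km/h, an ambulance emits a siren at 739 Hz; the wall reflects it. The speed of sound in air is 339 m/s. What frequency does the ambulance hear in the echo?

118 km/h = 32.78 m/s.
The wall receives the sound from a moving source: f₁ = f₀ · v/(v + v_e) = 739 × 339/371.78 ≈ 674 Hz.
On the return leg the ambulance is a moving observer: f₂ = f₁ · (v − v_e)/v = 674 × 306.22/339 ≈ 609 Hz.

609 Hz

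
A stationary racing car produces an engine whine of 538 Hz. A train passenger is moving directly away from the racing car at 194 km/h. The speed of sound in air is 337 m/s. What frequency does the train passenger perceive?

452 Hz

194 km/h = 53.89 m/s.
Only the observer moves, away from the source, so f' = f · (v − v_o)/v.
f' = 538 × (337 − 53.89)/337 = 538 × 283.11/337 ≈ 452 Hz.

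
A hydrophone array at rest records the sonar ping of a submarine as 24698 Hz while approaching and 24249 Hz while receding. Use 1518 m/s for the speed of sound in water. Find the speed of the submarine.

13.9 m/s

f₁/f₂ = (v + v_s)/(v − v_s), so v_s = v · (f₁ − f₂)/(f₁ + f₂).
v_s = 1518 × (24698 − 24249)/(24698 + 24249) = 1518 × 449/48947 ≈ 13.9 m/s.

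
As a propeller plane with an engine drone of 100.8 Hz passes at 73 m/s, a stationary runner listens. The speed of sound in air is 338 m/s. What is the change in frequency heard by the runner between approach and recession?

Approaching: f₁ = f · v/(v − v_s) = 100.8 × 338/265 ≈ 128.6 Hz.
Receding: f₂ = f · v/(v + v_s) = 100.8 × 338/411 ≈ 82.9 Hz.
Drop: f₁ − f₂ = 2f·v·v_s/(v² − v_s²) = 2 × 100.8 × 338 × 73/(338² − 73²) ≈ 45.7 Hz.

45.7 Hz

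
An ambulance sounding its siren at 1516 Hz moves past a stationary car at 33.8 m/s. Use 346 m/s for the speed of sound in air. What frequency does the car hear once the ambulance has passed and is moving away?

Receding: f₂ = f · v/(v + v_s) = 1516 × 346/379.8 ≈ 1381 Hz.

1381 Hz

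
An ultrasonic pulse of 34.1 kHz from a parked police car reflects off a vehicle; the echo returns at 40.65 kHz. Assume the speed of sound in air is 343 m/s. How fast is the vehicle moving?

Double Doppler shift off a moving reflector: f₂ = f₀ · (v + u)/(v − u) (u > 0 toward emitter).
Rearranging, u = v · (f₂ − f₀)/(f₂ + f₀) = 343 × 6.55/74.75 ≈ 30 m/s.
So the vehicle is moving at 30 m/s toward the emitter.

30 m/s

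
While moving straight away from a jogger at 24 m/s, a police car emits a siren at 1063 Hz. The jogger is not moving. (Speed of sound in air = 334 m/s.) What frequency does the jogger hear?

Only the source moves, away from the listener, so f' = f · v/(v + v_s).
f' = 1063 × 334/(334 + 24) = 1063 × 334/358 ≈ 992 Hz.

992 Hz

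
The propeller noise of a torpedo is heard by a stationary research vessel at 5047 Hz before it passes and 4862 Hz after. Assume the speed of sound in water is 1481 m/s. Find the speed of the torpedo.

28 m/s

f₁/f₂ = (v + v_s)/(v − v_s), so v_s = v · (f₁ − f₂)/(f₁ + f₂).
v_s = 1481 × (5047 − 4862)/(5047 + 4862) = 1481 × 185/9909 ≈ 28 m/s.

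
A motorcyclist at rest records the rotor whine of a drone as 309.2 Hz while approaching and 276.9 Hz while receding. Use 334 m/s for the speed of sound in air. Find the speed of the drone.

18.4 m/s

f₁/f₂ = (v + v_s)/(v − v_s), so v_s = v · (f₁ − f₂)/(f₁ + f₂).
v_s = 334 × (309.2 − 276.9)/(309.2 + 276.9) = 334 × 32.3/586.1 ≈ 18.4 m/s.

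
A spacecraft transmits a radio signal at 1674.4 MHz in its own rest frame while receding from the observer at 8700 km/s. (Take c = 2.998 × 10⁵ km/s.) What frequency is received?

1626.5 MHz

β = v/c = 8700/299800 = 0.0290.
Relativistic Doppler for frequency: f' = f₀ · √((1 − β)/(1 + β)).
f' = 1674.4 × √(0.9710/1.0290) = 1674.4 × 0.97139 ≈ 1626.5 MHz.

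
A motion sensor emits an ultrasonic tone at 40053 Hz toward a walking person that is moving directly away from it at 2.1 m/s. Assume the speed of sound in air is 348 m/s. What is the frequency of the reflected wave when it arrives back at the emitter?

At the walking person (a moving observer), f₁ = f₀ · (v − u)/v = 40053 × 345.9/348 ≈ 39811 Hz.
The reflection then acts as a moving source: f₂ = f₁ · v/(v + u) ≈ 39573 Hz.
Equivalently f₂ = f₀ · (v − u)/(v + u).

39573 Hz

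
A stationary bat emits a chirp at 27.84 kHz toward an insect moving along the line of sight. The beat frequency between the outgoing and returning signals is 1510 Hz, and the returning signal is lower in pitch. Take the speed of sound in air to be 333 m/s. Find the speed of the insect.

Double Doppler shift off a moving reflector: f₂ = f₀ · (v + u)/(v − u) (u > 0 toward emitter).
Returning signal is lower, so f₂ = f₀ − Δf = 27840 − 1510 = 26330 Hz.
Rearranging, u = v · (f₂ − f₀)/(f₂ + f₀) = 333 × -1510/54170 ≈ -9.3 m/s.
So the insect is moving at 9.3 m/s away from the emitter.

9.3 m/s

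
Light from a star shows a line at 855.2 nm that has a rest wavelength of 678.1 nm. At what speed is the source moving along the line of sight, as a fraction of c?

0.228c

λ'/λ₀ = 1.2612 > 1 (redshift), so the source is receding.
λ'/λ₀ = √((1 + β)/(1 − β)) for a receding source ⇒ β = (r² − 1)/(r² + 1) with r = λ'/λ₀.
β = (1.5906 − 1)/(1.5906 + 1) ≈ 0.228.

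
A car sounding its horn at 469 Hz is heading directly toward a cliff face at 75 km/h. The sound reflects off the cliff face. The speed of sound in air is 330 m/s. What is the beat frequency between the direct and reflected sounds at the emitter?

75 km/h = 20.83 m/s.
The cliff face receives the sound from a moving source: f₁ = f₀ · v/(v − v_e) = 469 × 330/309.17 ≈ 500.6 Hz.
On the return leg the car is a moving observer: f₂ = f₁ · (v + v_e)/v = 500.6 × 350.83/330 ≈ 532.2 Hz.
Equivalently f₂ = f₀ · (v + v_e)/(v − v_e).
Beat against the emitted tone: |f₂ − f₀| = 2v_e·f₀/(v − v_e) = 2 × 20.83 × 469/309.17 ≈ 63 Hz.

63 Hz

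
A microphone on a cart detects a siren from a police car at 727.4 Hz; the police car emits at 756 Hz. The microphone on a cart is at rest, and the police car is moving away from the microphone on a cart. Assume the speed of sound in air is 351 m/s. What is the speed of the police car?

13.8 m/s

f' = f · v/(v + v_s) ⇒ v_s = v · |1 − f/f'|.
v_s = 351 × |1 − 756/727.4| = 351 × 0.03932 ≈ 13.8 m/s.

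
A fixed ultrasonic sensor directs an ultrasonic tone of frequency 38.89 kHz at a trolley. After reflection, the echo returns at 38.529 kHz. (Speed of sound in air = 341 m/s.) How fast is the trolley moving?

Double Doppler shift off a moving reflector: f₂ = f₀ · (v + u)/(v − u) (u > 0 toward emitter).
Rearranging, u = v · (f₂ − f₀)/(f₂ + f₀) = 341 × -0.361/77.419 ≈ -1.59 m/s.
So the trolley is moving at 1.59 m/s away from the emitter.

1.59 m/s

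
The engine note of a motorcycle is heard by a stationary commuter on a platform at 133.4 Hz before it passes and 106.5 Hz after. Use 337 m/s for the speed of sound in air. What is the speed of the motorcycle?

f₁/f₂ = (v + v_s)/(v − v_s), so v_s = v · (f₁ − f₂)/(f₁ + f₂).
v_s = 337 × (133.4 − 106.5)/(133.4 + 106.5) = 337 × 26.9/239.9 ≈ 38 m/s.

38 m/s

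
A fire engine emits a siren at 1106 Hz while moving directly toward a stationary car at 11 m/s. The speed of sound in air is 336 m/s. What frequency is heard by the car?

With the source moving toward a stationary observer, f' = f · v/(v − v_s).
f' = 1106 × 336/(336 − 11) = 1106 × 336/325 ≈ 1143 Hz.

1143 Hz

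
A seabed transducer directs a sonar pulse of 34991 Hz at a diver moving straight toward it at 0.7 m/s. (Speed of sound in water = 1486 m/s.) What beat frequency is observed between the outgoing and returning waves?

33.0 Hz

The diver first receives the wave as a moving observer: f₁ = f₀ · (v + u)/v = 34991 × (1486 + 0.7)/1486 ≈ 35007.5 Hz.
On reflection it acts as a source moving toward the stationary detector: f₂ = f₁ · v/(v − u) = 35007.5 × 1486/1485.3 ≈ 35024.0 Hz.
Equivalently f₂ = f₀ · (v + u)/(v − u).
Beat frequency: |f₂ − f₀| = 2u·f₀/(v − u) = 2 × 0.7 × 34991/1485.3 ≈ 33.0 Hz.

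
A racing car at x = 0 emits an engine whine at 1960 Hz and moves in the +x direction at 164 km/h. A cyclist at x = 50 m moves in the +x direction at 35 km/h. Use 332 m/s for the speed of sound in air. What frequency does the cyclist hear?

164 km/h = 45.56 m/s; 35 km/h = 9.722 m/s.
The observer lies on the +x side, so the source is heading toward the observer and the observer is heading away from the source.
General Doppler shift: f' = f · (v − v_o)/(v − v_s).
f' = 1960 × (332 − 9.722)/(332 − 45.56) = 1960 × 322.28/286.44 ≈ 2205 Hz.

2205 Hz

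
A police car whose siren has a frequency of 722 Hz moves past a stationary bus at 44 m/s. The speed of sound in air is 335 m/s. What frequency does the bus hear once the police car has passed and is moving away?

Receding: f₂ = f · v/(v + v_s) = 722 × 335/379 ≈ 638 Hz.

638 Hz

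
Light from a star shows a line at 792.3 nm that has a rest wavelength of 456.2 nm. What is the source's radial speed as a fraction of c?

λ'/λ₀ = 1.7367 > 1 (redshift), so the source is receding.
λ'/λ₀ = √((1 + β)/(1 − β)) for a receding source ⇒ β = (r² − 1)/(r² + 1) with r = λ'/λ₀.
β = (3.0163 − 1)/(3.0163 + 1) ≈ 0.502.

0.502c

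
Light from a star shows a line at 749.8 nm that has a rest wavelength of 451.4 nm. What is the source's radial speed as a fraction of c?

λ'/λ₀ = 1.6611 > 1 (redshift), so the source is receding.
λ'/λ₀ = √((1 + β)/(1 − β)) for a receding source ⇒ β = (r² − 1)/(r² + 1) with r = λ'/λ₀.
β = (2.7591 − 1)/(2.7591 + 1) ≈ 0.468.

0.468c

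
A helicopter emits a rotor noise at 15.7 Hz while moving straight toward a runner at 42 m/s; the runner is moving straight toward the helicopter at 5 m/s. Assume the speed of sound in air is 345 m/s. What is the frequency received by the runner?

With source approaching and observer approaching, f' = f · (v + v_o)/(v − v_s).
f' = 15.7 × (345 + 5)/(345 − 42) = 15.7 × 350/303 ≈ 18.1 Hz.

18.1 Hz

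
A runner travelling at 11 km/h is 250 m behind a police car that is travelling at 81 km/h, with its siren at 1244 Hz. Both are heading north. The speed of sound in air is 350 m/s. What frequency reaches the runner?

1179 Hz

81 km/h = 22.5 m/s; 11 km/h = 3.056 m/s.
The runner is behind, so the police car is moving away from it while the runner is moving toward the police car.
Both move, so f' = f · (v + v_o)/(v + v_s).
f' = 1244 × (350 + 3.056)/(350 + 22.5) = 1244 × 353.06/372.5 ≈ 1179 Hz.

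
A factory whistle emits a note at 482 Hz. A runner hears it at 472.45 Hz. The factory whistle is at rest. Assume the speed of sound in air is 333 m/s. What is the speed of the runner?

f' < f, so the runner is receding.
f' = f · (v − v_o)/v ⇒ v_o = v · |f'/f − 1|.
v_o = 333 × |472.45/482 − 1| = 333 × 0.01981 ≈ 6.6 m/s.

6.6 m/s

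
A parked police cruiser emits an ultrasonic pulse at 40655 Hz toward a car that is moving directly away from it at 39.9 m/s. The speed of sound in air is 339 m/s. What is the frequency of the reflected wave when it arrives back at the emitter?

At the car (a moving observer), f₁ = f₀ · (v − u)/v = 40655 × 299.1/339 ≈ 35870 Hz.
The reflection then acts as a moving source: f₂ = f₁ · v/(v + u) ≈ 32093 Hz.
Equivalently f₂ = f₀ · (v − u)/(v + u).

32093 Hz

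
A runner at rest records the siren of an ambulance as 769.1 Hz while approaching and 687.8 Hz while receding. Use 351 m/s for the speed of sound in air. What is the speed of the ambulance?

19.6 m/s

f₁/f₂ = (v + v_s)/(v − v_s), so v_s = v · (f₁ − f₂)/(f₁ + f₂).
v_s = 351 × (769.1 − 687.8)/(769.1 + 687.8) = 351 × 81.3/1456.9 ≈ 19.6 m/s.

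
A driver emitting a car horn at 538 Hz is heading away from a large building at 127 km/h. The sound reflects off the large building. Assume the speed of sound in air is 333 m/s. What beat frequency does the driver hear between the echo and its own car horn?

103 Hz

127 km/h = 35.28 m/s.
The large building receives the sound from a moving source: f₁ = f₀ · v/(v + v_e) = 538 × 333/368.28 ≈ 486.5 Hz.
On the return leg the driver is a moving observer: f₂ = f₁ · (v − v_e)/v = 486.5 × 297.72/333 ≈ 434.9 Hz.
Beat against the emitted tone: |f₂ − f₀| = 2v_e·f₀/(v + v_e) = 2 × 35.28 × 538/368.28 ≈ 103 Hz.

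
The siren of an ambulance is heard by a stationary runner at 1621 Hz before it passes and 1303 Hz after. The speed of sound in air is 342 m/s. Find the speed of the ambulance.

f₁/f₂ = (v + v_s)/(v − v_s), so v_s = v · (f₁ − f₂)/(f₁ + f₂).
v_s = 342 × (1621 − 1303)/(1621 + 1303) = 342 × 318/2924 ≈ 37 m/s.

37 m/s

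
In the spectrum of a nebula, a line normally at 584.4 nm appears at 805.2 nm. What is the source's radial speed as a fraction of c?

0.310c

λ'/λ₀ = 1.3778 > 1 (redshift), so the source is receding.
λ'/λ₀ = √((1 + β)/(1 − β)) for a receding source ⇒ β = (r² − 1)/(r² + 1) with r = λ'/λ₀.
β = (1.8984 − 1)/(1.8984 + 1) ≈ 0.310.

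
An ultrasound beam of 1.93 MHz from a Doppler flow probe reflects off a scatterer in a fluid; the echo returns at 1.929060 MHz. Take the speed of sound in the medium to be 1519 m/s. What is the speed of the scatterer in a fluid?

Double Doppler shift off a moving reflector: f₂ = f₀ · (v + u)/(v − u) (u > 0 toward emitter).
Rearranging, u = v · (f₂ − f₀)/(f₂ + f₀) = 1519 × -0.000940/3.859060 ≈ -0.37 m/s.
So the scatterer in a fluid is moving at 0.37 m/s away from the emitter.

0.37 m/s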